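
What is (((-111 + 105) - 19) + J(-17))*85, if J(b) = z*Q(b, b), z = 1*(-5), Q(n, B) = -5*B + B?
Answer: -31025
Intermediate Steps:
Q(n, B) = -4*B
z = -5
J(b) = 20*b (J(b) = -(-20)*b = 20*b)
(((-111 + 105) - 19) + J(-17))*85 = (((-111 + 105) - 19) + 20*(-17))*85 = ((-6 - 19) - 340)*85 = (-25 - 340)*85 = -365*85 = -31025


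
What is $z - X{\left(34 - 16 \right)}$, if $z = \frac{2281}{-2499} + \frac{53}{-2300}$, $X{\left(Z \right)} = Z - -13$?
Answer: $- \frac{183557447}{5747700} \approx -31.936$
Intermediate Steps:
$X{\left(Z \right)} = 13 + Z$ ($X{\left(Z \right)} = Z + 13 = 13 + Z$)
$z = - \frac{5378747}{5747700}$ ($z = 2281 \left(- \frac{1}{2499}\right) + 53 \left(- \frac{1}{2300}\right) = - \frac{2281}{2499} - \frac{53}{2300} = - \frac{5378747}{5747700} \approx -0.93581$)
$z - X{\left(34 - 16 \right)} = - \frac{5378747}{5747700} - \left(13 + \left(34 - 16\right)\right) = - \frac{5378747}{5747700} - \left(13 + 18\right) = - \frac{5378747}{5747700} - 31 = - \frac{183557447}{5747700}$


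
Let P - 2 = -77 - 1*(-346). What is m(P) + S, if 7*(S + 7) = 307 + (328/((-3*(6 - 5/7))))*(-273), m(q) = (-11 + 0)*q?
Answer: -553597/259 ≈ -2137.4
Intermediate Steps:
P = 271 (P = 2 + (-77 - 1*(-346)) = 2 + (-77 + 346) = 2 + 269 = 271)
m(q) = -11*q
S = 218482/259 (S = -7 + (307 + (328/((-3*(6 - 5/7))))*(-273))/7 = -7 + (307 + (328/((-3*37/7)))*(-273))/7 = -7 + (307 + (328/(-111/7))*(-273))/7 = -7 + (307 + (328*(-7/111))*(-273))/7 = -7 + (307 - 2296/111*(-273))/7 = -7 + (307 + 208936/37)/7 = -7 + (1/7)*(220295/37) = -7 + 220295/259 = 218482/259 ≈ 843.56)
m(P) + S = -11*271 + 218482/259 = -2981 + 218482/259 = -553597/259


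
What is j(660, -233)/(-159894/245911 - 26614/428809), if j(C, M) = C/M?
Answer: 3479812049967/875015907640 ≈ 3.9769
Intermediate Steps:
j(660, -233)/(-159894/245911 - 26614/428809) = (660/(-233))/(-159894/245911 - 26614/428809) = (660*(-1/233))/(-159894*1/245911 - 26614*1/428809) = -660/(233*(-159894/245911 - 26614/428809)) = -660/(233*(-75108661600/105448849999)) = -660/233*(-105448849999/75108661600) = 3479812049967/875015907640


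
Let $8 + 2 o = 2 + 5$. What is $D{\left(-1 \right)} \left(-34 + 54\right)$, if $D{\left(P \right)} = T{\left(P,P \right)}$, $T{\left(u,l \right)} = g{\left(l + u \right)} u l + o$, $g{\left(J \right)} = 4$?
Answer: $70$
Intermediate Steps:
$o = - \frac{1}{2}$ ($o = -4 + \frac{2 + 5}{2} = -4 + \frac{1}{2} \cdot 7 = -4 + \frac{7}{2} = - \frac{1}{2} \approx -0.5$)
$T{\left(u,l \right)} = - \frac{1}{2} + 4 l u$ ($T{\left(u,l \right)} = 4 u l - \frac{1}{2} = 4 l u - \frac{1}{2} = - \frac{1}{2} + 4 l u$)
$D{\left(P \right)} = - \frac{1}{2} + 4 P^{2}$ ($D{\left(P \right)} = - \frac{1}{2} + 4 P P = - \frac{1}{2} + 4 P^{2}$)
$D{\left(-1 \right)} \left(-34 + 54\right) = \left(- \frac{1}{2} + 4 \left(-1\right)^{2}\right) \left(-34 + 54\right) = \left(- \frac{1}{2} + 4 \cdot 1\right) 20 = \left(- \frac{1}{2} + 4\right) 20 = \frac{7}{2} \cdot 20 = 70$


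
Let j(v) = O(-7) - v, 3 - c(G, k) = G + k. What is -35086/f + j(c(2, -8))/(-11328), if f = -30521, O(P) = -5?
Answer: 198940751/172870944 ≈ 1.1508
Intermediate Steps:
c(G, k) = 3 - G - k (c(G, k) = 3 - (G + k) = 3 + (-G - k) = 3 - G - k)
j(v) = -5 - v
-35086/f + j(c(2, -8))/(-11328) = -35086/(-30521) + (-5 - (3 - 1*2 - 1*(-8)))/(-11328) = -35086*(-1/30521) + (-5 - (3 - 2 + 8))*(-1/11328) = 35086/30521 + (-5 - 1*9)*(-1/11328) = 35086/30521 + (-5 - 9)*(-1/11328) = 35086/30521 - 14*(-1/11328) = 35086/30521 + 7/5664 = 198940751/172870944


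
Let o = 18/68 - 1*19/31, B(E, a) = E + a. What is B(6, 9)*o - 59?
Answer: -67691/1054 ≈ -64.223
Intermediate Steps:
o = -367/1054 (o = 18*(1/68) - 19*1/31 = 9/34 - 19/31 = -367/1054 ≈ -0.34820)
B(6, 9)*o - 59 = (6 + 9)*(-367/1054) - 59 = 15*(-367/1054) - 59 = -5505/1054 - 59 = -67691/1054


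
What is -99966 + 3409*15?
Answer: -48831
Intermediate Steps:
-99966 + 3409*15 = -99966 + 51135 = -48831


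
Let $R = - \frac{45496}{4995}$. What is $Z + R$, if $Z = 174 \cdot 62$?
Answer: $\frac{53840564}{4995} \approx 10779.0$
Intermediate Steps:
$R = - \frac{45496}{4995}$ ($R = \left(-45496\right) \frac{1}{4995} = - \frac{45496}{4995} \approx -9.1083$)
$Z = 10788$
$Z + R = 10788 - \frac{45496}{4995} = \frac{53840564}{4995}$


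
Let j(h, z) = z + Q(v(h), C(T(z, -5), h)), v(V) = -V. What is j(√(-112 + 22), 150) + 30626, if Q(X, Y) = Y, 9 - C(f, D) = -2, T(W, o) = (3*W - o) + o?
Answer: 30787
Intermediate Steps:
T(W, o) = 3*W (T(W, o) = (-o + 3*W) + o = 3*W)
C(f, D) = 11 (C(f, D) = 9 - 1*(-2) = 9 + 2 = 11)
j(h, z) = 11 + z (j(h, z) = z + 11 = 11 + z)
j(√(-112 + 22), 150) + 30626 = (11 + 150) + 30626 = 161 + 30626 = 30787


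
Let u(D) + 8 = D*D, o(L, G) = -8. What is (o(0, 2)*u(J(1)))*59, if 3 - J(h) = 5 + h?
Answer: -472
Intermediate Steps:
J(h) = -2 - h (J(h) = 3 - (5 + h) = 3 + (-5 - h) = -2 - h)
u(D) = -8 + D**2 (u(D) = -8 + D*D = -8 + D**2)
(o(0, 2)*u(J(1)))*59 = -8*(-8 + (-2 - 1*1)**2)*59 = -8*(-8 + (-2 - 1)**2)*59 = -8*(-8 + (-3)**2)*59 = -8*(-8 + 9)*59 = -8*1*59 = -8*59 = -472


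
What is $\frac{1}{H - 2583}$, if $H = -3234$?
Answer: $- \frac{1}{5817} \approx -0.00017191$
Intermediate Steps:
$\frac{1}{H - 2583} = \frac{1}{-3234 - 2583} = \frac{1}{-5817} = - \frac{1}{5817}$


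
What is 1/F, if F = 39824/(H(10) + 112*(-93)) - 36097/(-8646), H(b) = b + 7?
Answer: 89909754/31054399 ≈ 2.8952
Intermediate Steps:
H(b) = 7 + b
F = 31054399/89909754 (F = 39824/((7 + 10) + 112*(-93)) - 36097/(-8646) = 39824/(17 - 10416) - 36097*(-1/8646) = 39824/(-10399) + 36097/8646 = 39824*(-1/10399) + 36097/8646 = -39824/10399 + 36097/8646 = 31054399/89909754 ≈ 0.34540)
1/F = 1/(31054399/89909754) = 89909754/31054399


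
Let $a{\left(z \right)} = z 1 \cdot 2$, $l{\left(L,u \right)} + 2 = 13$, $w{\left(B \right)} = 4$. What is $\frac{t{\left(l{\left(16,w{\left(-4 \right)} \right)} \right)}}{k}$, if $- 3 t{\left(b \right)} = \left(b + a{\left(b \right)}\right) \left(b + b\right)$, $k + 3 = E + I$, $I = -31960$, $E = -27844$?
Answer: $\frac{22}{5437} \approx 0.0040464$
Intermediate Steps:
$l{\left(L,u \right)} = 11$ ($l{\left(L,u \right)} = -2 + 13 = 11$)
$a{\left(z \right)} = 2 z$ ($a{\left(z \right)} = z 2 = 2 z$)
$k = -59807$ ($k = -3 - 59804 = -59807$)
$t{\left(b \right)} = - 2 b^{2}$ ($t{\left(b \right)} = - \frac{\left(b + 2 b\right) \left(b + b\right)}{3} = - \frac{3 b 2 b}{3} = - \frac{6 b^{2}}{3} = - 2 b^{2}$)
$\frac{t{\left(l{\left(16,w{\left(-4 \right)} \right)} \right)}}{k} = \frac{\left(-2\right) 11^{2}}{-59807} = \left(-2\right) 121 \left(- \frac{1}{59807}\right) = \left(-242\right) \left(- \frac{1}{59807}\right) = \frac{22}{5437}$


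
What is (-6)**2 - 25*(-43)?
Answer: 1111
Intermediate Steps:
(-6)**2 - 25*(-43) = 36 + 1075 = 1111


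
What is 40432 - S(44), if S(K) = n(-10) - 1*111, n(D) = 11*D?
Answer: 40653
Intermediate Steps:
S(K) = -221 (S(K) = 11*(-10) - 1*111 = -110 - 111 = -221)
40432 - S(44) = 40432 - 1*(-221) = 40432 + 221 = 40653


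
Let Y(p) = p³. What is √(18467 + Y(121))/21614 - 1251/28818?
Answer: -139/3202 + 3*√49723/10807 ≈ 0.018490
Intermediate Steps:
√(18467 + Y(121))/21614 - 1251/28818 = √(18467 + 121³)/21614 - 1251/28818 = √(18467 + 1771561)*(1/21614) - 1251*1/28818 = √1790028*(1/21614) - 139/3202 = (6*√49723)*(1/21614) - 139/3202 = 3*√49723/10807 - 139/3202 = -139/3202 + 3*√49723/10807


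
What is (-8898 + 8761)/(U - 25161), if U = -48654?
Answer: 137/73815 ≈ 0.0018560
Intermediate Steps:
(-8898 + 8761)/(U - 25161) = (-8898 + 8761)/(-48654 - 25161) = -137/(-73815) = -137*(-1/73815) = 137/73815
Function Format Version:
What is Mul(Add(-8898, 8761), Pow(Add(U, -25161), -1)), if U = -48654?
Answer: Rational(137, 73815) ≈ 0.0018560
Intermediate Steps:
Mul(Add(-8898, 8761), Pow(Add(U, -25161), -1)) = Mul(Add(-8898, 8761), Pow(Add(-48654, -25161), -1)) = Mul(-137, Pow(-73815, -1)) = Mul(-137, Rational(-1, 73815)) = Rational(137, 73815)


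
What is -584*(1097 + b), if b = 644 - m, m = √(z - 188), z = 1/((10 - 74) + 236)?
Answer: -1016744 + 292*I*√1390405/43 ≈ -1.0167e+6 + 8007.3*I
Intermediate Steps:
z = 1/172 (z = 1/(-64 + 236) = 1/172 ≈ 0.0058140)
m = I*√1390405/86 (m = √(1/172 - 188) = √(-32335/172) = I*√1390405/86 ≈ 13.711*I)
b = 644 - I*√1390405/86 ≈ 644.0 - 13.711*I
-584*(1097 + b) = -584*(1097 + (644 - I*√1390405/86)) = -584*(1741 - I*√1390405/86) = -1016744 + 292*I*√1390405/43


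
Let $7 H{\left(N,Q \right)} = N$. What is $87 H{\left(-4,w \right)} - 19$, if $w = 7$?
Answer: $- \frac{481}{7} \approx -68.714$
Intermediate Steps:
$H{\left(N,Q \right)} = \frac{N}{7}$
$87 H{\left(-4,w \right)} - 19 = 87 \cdot \frac{1}{7} \left(-4\right) - 19 = 87 \left(- \frac{4}{7}\right) - 19 = - \frac{348}{7} - 19 = - \frac{481}{7}$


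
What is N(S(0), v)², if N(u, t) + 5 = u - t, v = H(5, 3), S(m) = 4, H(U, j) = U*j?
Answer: 256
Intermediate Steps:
v = 15 (v = 5*3 = 15)
N(u, t) = -5 + u - t (N(u, t) = -5 + (u - t) = -5 + u - t)
N(S(0), v)² = (-5 + 4 - 1*15)² = (-5 + 4 - 15)² = (-16)² = 256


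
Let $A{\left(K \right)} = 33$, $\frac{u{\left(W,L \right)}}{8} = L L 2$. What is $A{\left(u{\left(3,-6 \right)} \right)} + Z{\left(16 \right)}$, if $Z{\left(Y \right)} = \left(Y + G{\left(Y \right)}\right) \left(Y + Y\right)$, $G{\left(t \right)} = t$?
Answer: $1057$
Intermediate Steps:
$Z{\left(Y \right)} = 4 Y^{2}$ ($Z{\left(Y \right)} = \left(Y + Y\right) \left(Y + Y\right) = 2 Y 2 Y = 4 Y^{2}$)
$u{\left(W,L \right)} = 16 L^{2}$ ($u{\left(W,L \right)} = 8 L L 2 = 8 L^{2} \cdot 2 = 8 \cdot 2 L^{2} = 16 L^{2}$)
$A{\left(u{\left(3,-6 \right)} \right)} + Z{\left(16 \right)} = 33 + 4 \cdot 16^{2} = 33 + 4 \cdot 256 = 33 + 1024 = 1057$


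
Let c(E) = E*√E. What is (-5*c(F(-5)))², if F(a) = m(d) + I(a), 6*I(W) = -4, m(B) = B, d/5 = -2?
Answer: -819200/27 ≈ -30341.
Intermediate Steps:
d = -10 (d = 5*(-2) = -10)
I(W) = -⅔ (I(W) = (⅙)*(-4) = -⅔)
F(a) = -32/3 (F(a) = -10 - ⅔ = -32/3)
c(E) = E^(3/2)
(-5*c(F(-5)))² = (-(-640)*I*√6/9)² = (640*I*√6/9)² = -819200/27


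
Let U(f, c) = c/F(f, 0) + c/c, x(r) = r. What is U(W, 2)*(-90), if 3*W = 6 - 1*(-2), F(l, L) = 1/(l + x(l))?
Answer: -1050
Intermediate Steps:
F(l, L) = 1/(2*l) (F(l, L) = 1/(l + l) = 1/(2*l))
W = 8/3 (W = (6 - 1*(-2))/3 = (6 + 2)/3 = (⅓)*8 = 8/3 ≈ 2.6667)
U(f, c) = 1 + 2*c*f (U(f, c) = c/((1/(2*f))) + c/c = c*(2*f) + 1 = 2*c*f + 1 = 1 + 2*c*f)
U(W, 2)*(-90) = (1 + 2*2*(8/3))*(-90) = (1 + 32/3)*(-90) = (35/3)*(-90) = -1050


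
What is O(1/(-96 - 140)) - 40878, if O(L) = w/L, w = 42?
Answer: -50790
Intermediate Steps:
O(L) = 42/L
O(1/(-96 - 140)) - 40878 = 42/(1/(-96 - 140)) - 40878 = 42/(1/(-236)) - 40878 = 42/(-1/236) - 40878 = 42*(-236) - 40878 = -9912 - 40878 = -50790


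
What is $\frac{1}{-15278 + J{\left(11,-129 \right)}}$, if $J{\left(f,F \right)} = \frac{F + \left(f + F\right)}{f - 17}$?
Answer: $- \frac{6}{91421} \approx -6.563 \cdot 10^{-5}$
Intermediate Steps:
$J{\left(f,F \right)} = \frac{f + 2 F}{-17 + f}$ ($J{\left(f,F \right)} = \frac{F + \left(F + f\right)}{-17 + f} = \frac{f + 2 F}{-17 + f}$)
$\frac{1}{-15278 + J{\left(11,-129 \right)}} = \frac{1}{-15278 + \frac{11 + 2 \left(-129\right)}{-17 + 11}} = \frac{1}{-15278 + \frac{11 - 258}{-6}} = \frac{1}{-15278 - - \frac{247}{6}} = \frac{1}{-15278 + \frac{247}{6}} = \frac{1}{- \frac{91421}{6}} = - \frac{6}{91421}$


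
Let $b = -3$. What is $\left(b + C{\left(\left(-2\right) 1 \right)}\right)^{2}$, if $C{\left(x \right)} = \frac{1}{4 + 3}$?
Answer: $\frac{400}{49} \approx 8.1633$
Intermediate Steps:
$C{\left(x \right)} = \frac{1}{7}$
$\left(b + C{\left(\left(-2\right) 1 \right)}\right)^{2} = \left(-3 + \frac{1}{7}\right)^{2} = \left(- \frac{20}{7}\right)^{2} = \frac{400}{49}$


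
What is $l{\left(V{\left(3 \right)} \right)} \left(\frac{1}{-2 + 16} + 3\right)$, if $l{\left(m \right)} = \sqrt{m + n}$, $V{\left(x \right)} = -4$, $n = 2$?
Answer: $\frac{43 i \sqrt{2}}{14} \approx 4.3437 i$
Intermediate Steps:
$l{\left(m \right)} = \sqrt{2 + m}$ ($l{\left(m \right)} = \sqrt{m + 2} = \sqrt{2 + m}$)
$l{\left(V{\left(3 \right)} \right)} \left(\frac{1}{-2 + 16} + 3\right) = \sqrt{2 - 4} \left(\frac{1}{-2 + 16} + 3\right) = \sqrt{-2} \left(\frac{1}{14} + 3\right) = i \sqrt{2} \left(\frac{1}{14} + 3\right) = i \sqrt{2} \cdot \frac{43}{14} = \frac{43 i \sqrt{2}}{14}$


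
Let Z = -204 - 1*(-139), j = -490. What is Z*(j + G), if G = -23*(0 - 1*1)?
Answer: 30355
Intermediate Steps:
Z = -65 (Z = -204 + 139 = -65)
G = 23 (G = -23*(0 - 1) = -23*(-1) = 23)
Z*(j + G) = -65*(-490 + 23) = -65*(-467) = 30355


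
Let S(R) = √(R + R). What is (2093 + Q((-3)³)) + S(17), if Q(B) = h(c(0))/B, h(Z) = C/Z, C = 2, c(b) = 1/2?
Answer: 56507/27 + √34 ≈ 2098.7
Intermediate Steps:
c(b) = ½
h(Z) = 2/Z
S(R) = √2*√R (S(R) = √(2*R) = √2*√R)
Q(B) = 4/B (Q(B) = (2/(½))/B = (2*2)/B = 4/B)
(2093 + Q((-3)³)) + S(17) = (2093 + 4/((-3)³)) + √2*√17 = (2093 + 4/(-27)) + √34 = (2093 + 4*(-1/27)) + √34 = (2093 - 4/27) + √34 = 56507/27 + √34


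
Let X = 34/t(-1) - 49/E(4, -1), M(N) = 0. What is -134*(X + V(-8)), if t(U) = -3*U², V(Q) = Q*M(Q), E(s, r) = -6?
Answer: 1273/3 ≈ 424.33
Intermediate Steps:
V(Q) = 0 (V(Q) = Q*0 = 0)
X = -19/6 (X = 34/((-3*(-1)²)) - 49/(-6) = 34/((-3*1)) - 49*(-⅙) = 34/(-3) + 49/6 = 34*(-⅓) + 49/6 = -34/3 + 49/6 = -19/6 ≈ -3.1667)
-134*(X + V(-8)) = -134*(-19/6 + 0) = -134*(-19/6) = 1273/3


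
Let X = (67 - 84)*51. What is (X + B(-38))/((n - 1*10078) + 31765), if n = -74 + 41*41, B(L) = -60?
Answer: -927/23294 ≈ -0.039796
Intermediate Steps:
X = -867 (X = -17*51 = -867)
n = 1607 (n = -74 + 1681 = 1607)
(X + B(-38))/((n - 1*10078) + 31765) = (-867 - 60)/((1607 - 1*10078) + 31765) = -927/((1607 - 10078) + 31765) = -927/(-8471 + 31765) = -927/23294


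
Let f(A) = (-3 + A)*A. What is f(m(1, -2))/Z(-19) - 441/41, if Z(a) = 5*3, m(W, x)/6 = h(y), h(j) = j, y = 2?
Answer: -729/205 ≈ -3.5561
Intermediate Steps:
m(W, x) = 12 (m(W, x) = 6*2 = 12)
f(A) = A*(-3 + A)
Z(a) = 15
f(m(1, -2))/Z(-19) - 441/41 = (12*(-3 + 12))/15 - 441/41 = (12*9)*(1/15) - 441*1/41 = 108*(1/15) - 441/41 = 36/5 - 441/41 = -729/205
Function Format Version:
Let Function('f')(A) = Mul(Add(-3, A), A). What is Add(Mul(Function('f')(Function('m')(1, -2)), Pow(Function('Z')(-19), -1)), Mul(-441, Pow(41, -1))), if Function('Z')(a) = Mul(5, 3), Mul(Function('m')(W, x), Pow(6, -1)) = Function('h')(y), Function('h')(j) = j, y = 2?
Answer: Rational(-729, 205) ≈ -3.5561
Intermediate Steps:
Function('m')(W, x) = 12 (Function('m')(W, x) = Mul(6, 2) = 12)
Function('f')(A) = Mul(A, Add(-3, A))
Function('Z')(a) = 15
Add(Mul(Function('f')(Function('m')(1, -2)), Pow(Function('Z')(-19), -1)), Mul(-441, Pow(41, -1))) = Add(Mul(Mul(12, Add(-3, 12)), Pow(15, -1)), Mul(-441, Pow(41, -1))) = Add(Mul(Mul(12, 9), Rational(1, 15)), Mul(-441, Rational(1, 41))) = Add(Mul(108, Rational(1, 15)), Rational(-441, 41)) = Add(Rational(36, 5), Rational(-441, 41)) = Rational(-729, 205)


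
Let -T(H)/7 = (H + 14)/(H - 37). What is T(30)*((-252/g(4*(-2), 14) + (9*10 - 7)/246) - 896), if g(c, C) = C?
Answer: -4944742/123 ≈ -40201.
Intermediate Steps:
T(H) = -7*(14 + H)/(-37 + H) (T(H) = -7*(H + 14)/(H - 37) = -7*(14 + H)/(-37 + H))
T(30)*((-252/g(4*(-2), 14) + (9*10 - 7)/246) - 896) = (7*(-14 - 1*30)/(-37 + 30))*((-252/14 + (9*10 - 7)/246) - 896) = (7*(-14 - 30)/(-7))*((-252*1/14 + (90 - 7)*(1/246)) - 896) = (7*(-⅐)*(-44))*((-18 + 83*(1/246)) - 896) = 44*((-18 + 83/246) - 896) = 44*(-4345/246 - 896) = 44*(-224761/246) = -4944742/123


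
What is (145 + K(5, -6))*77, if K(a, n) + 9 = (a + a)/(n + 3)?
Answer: 30646/3 ≈ 10215.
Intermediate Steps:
K(a, n) = -9 + 2*a/(3 + n) (K(a, n) = -9 + (a + a)/(n + 3) = -9 + (2*a)/(3 + n) = -9 + 2*a/(3 + n))
(145 + K(5, -6))*77 = (145 + (-27 - 9*(-6) + 2*5)/(3 - 6))*77 = (145 + (-27 + 54 + 10)/(-3))*77 = (145 - ⅓*37)*77 = (145 - 37/3)*77 = (398/3)*77 = 30646/3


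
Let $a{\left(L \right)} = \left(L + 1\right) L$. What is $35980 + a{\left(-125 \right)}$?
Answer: $51480$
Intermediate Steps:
$a{\left(L \right)} = L \left(1 + L\right)$ ($a{\left(L \right)} = \left(1 + L\right) L = L \left(1 + L\right)$)
$35980 + a{\left(-125 \right)} = 35980 - 125 \left(1 - 125\right) = 35980 - -15500 = 35980 + 15500 = 51480$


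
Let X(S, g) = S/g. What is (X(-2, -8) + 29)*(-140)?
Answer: -4095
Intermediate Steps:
(X(-2, -8) + 29)*(-140) = (-2/(-8) + 29)*(-140) = (-2*(-1/8) + 29)*(-140) = (1/4 + 29)*(-140) = (117/4)*(-140) = -4095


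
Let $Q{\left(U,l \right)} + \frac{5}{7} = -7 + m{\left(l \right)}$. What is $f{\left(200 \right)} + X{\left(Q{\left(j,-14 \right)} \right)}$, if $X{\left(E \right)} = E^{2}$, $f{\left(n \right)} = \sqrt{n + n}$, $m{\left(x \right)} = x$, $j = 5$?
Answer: $\frac{24084}{49} \approx 491.51$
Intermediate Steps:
$f{\left(n \right)} = \sqrt{2} \sqrt{n}$ ($f{\left(n \right)} = \sqrt{2 n} = \sqrt{2} \sqrt{n}$)
$Q{\left(U,l \right)} = - \frac{54}{7} + l$ ($Q{\left(U,l \right)} = - \frac{5}{7} + \left(-7 + l\right) = - \frac{54}{7} + l$)
$f{\left(200 \right)} + X{\left(Q{\left(j,-14 \right)} \right)} = \sqrt{2} \sqrt{200} + \left(- \frac{54}{7} - 14\right)^{2} = \sqrt{2} \cdot 10 \sqrt{2} + \left(- \frac{152}{7}\right)^{2} = 20 + \frac{23104}{49} = \frac{24084}{49}$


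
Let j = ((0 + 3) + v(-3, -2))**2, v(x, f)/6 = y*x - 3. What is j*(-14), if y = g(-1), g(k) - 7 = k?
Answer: -211806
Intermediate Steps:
g(k) = 7 + k
y = 6 (y = 7 - 1 = 6)
v(x, f) = -18 + 36*x (v(x, f) = 6*(6*x - 3) = 6*(-3 + 6*x) = -18 + 36*x)
j = 15129 (j = ((0 + 3) + (-18 + 36*(-3)))**2 = (3 + (-18 - 108))**2 = (3 - 126)**2 = (-123)**2 = 15129)
j*(-14) = 15129*(-14) = -211806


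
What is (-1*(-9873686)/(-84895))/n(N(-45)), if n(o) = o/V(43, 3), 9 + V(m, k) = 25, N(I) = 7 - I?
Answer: -39494744/1103635 ≈ -35.786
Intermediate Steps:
V(m, k) = 16 (V(m, k) = -9 + 25 = 16)
n(o) = o/16
(-1*(-9873686)/(-84895))/n(N(-45)) = (-1*(-9873686)/(-84895))/(((7 - 1*(-45))/16)) = (9873686*(-1/84895))/(((7 + 45)/16)) = -9873686/(84895*((1/16)*52)) = -9873686/(84895*13/4) = -9873686/84895*4/13 = -39494744/1103635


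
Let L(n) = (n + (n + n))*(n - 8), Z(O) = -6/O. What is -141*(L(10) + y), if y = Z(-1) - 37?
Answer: -4089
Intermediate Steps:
y = -31 (y = -6/(-1) - 37 = -6*(-1) - 37 = 6 - 37 = -31)
L(n) = 3*n*(-8 + n) (L(n) = (n + 2*n)*(-8 + n) = (3*n)*(-8 + n) = 3*n*(-8 + n))
-141*(L(10) + y) = -141*(3*10*(-8 + 10) - 31) = -141*(3*10*2 - 31) = -141*(60 - 31) = -141*29 = -4089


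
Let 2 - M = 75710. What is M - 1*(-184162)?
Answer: 108454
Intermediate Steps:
M = -75708 (M = 2 - 1*75710 = 2 - 75710 = -75708)
M - 1*(-184162) = -75708 - 1*(-184162) = -75708 + 184162 = 108454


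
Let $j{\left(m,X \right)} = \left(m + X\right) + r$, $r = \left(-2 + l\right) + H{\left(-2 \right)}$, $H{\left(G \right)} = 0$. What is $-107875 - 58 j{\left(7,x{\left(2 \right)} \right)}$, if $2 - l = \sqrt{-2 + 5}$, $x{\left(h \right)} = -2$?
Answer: $-108165 + 58 \sqrt{3} \approx -1.0806 \cdot 10^{5}$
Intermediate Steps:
$l = 2 - \sqrt{3}$ ($l = 2 - \sqrt{-2 + 5} = 2 - \sqrt{3} \approx 0.26795$)
$r = - \sqrt{3}$ ($r = \left(-2 + \left(2 - \sqrt{3}\right)\right) + 0 = - \sqrt{3} + 0 = - \sqrt{3} \approx -1.732$)
$j{\left(m,X \right)} = X + m - \sqrt{3}$ ($j{\left(m,X \right)} = \left(m + X\right) - \sqrt{3} = \left(X + m\right) - \sqrt{3} = X + m - \sqrt{3}$)
$-107875 - 58 j{\left(7,x{\left(2 \right)} \right)} = -107875 - 58 \left(-2 + 7 - \sqrt{3}\right) = -107875 - 58 \left(5 - \sqrt{3}\right) = -107875 - \left(290 - 58 \sqrt{3}\right) = -108165 + 58 \sqrt{3}$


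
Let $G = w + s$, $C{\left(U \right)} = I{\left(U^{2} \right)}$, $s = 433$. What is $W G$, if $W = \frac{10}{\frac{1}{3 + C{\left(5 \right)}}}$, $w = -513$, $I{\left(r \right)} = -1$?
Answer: $-1600$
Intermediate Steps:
$C{\left(U \right)} = -1$
$G = -80$ ($G = -513 + 433 = -80$)
$W = 20$ ($W = \frac{10}{\frac{1}{3 - 1}} = \frac{10}{\frac{1}{2}} = 10 \frac{1}{\frac{1}{2}} = 10 \cdot 2 = 20$)
$W G = 20 \left(-80\right) = -1600$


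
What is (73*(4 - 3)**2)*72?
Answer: 5256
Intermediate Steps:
(73*(4 - 3)**2)*72 = (73*1**2)*72 = (73*1)*72 = 73*72 = 5256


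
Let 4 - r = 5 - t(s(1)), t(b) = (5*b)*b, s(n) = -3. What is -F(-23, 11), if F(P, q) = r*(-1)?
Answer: 44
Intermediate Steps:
t(b) = 5*b**2
r = 44 (r = 4 - (5 - 5*(-3)**2) = 4 - (5 - 5*9) = 4 - (5 - 1*45) = 4 - (5 - 45) = 4 - 1*(-40) = 4 + 40 = 44)
F(P, q) = -44 (F(P, q) = 44*(-1) = -44)
-F(-23, 11) = -1*(-44) = 44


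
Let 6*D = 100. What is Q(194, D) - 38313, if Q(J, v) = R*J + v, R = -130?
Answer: -190549/3 ≈ -63516.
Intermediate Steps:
D = 50/3 (D = (⅙)*100 = 50/3 ≈ 16.667)
Q(J, v) = v - 130*J (Q(J, v) = -130*J + v = v - 130*J)
Q(194, D) - 38313 = (50/3 - 130*194) - 38313 = (50/3 - 25220) - 38313 = -75610/3 - 38313 = -190549/3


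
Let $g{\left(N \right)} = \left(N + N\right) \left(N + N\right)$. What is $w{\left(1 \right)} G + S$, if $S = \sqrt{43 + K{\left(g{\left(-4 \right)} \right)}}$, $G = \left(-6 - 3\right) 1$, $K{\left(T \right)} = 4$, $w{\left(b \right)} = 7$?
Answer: $-63 + \sqrt{47} \approx -56.144$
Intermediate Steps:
$g{\left(N \right)} = 4 N^{2}$ ($g{\left(N \right)} = 2 N 2 N = 4 N^{2}$)
$G = -9$ ($G = \left(-9\right) 1 = -9$)
$S = \sqrt{47}$ ($S = \sqrt{43 + 4} = \sqrt{47} \approx 6.8557$)
$w{\left(1 \right)} G + S = 7 \left(-9\right) + \sqrt{47} = -63 + \sqrt{47}$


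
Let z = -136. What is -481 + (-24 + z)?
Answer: -641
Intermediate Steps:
-481 + (-24 + z) = -481 + (-24 - 136) = -481 - 160 = -641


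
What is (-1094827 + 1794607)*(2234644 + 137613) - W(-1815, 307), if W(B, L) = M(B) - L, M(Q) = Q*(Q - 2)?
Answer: 1660054705912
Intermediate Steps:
M(Q) = Q*(-2 + Q)
W(B, L) = -L + B*(-2 + B) (W(B, L) = B*(-2 + B) - L = -L + B*(-2 + B))
(-1094827 + 1794607)*(2234644 + 137613) - W(-1815, 307) = (-1094827 + 1794607)*(2234644 + 137613) - (-1*307 - 1815*(-2 - 1815)) = 699780*2372257 - (-307 - 1815*(-1817)) = 1660058003460 - (-307 + 3297855) = 1660058003460 - 1*3297548 = 1660058003460 - 3297548 = 1660054705912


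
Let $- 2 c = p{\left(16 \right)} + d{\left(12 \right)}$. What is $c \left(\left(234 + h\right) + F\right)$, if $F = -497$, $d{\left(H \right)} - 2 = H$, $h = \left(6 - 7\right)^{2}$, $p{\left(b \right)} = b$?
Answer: $3930$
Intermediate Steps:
$h = 1$ ($h = \left(-1\right)^{2} = 1$)
$d{\left(H \right)} = 2 + H$
$c = -15$ ($c = - \frac{16 + \left(2 + 12\right)}{2} = - \frac{16 + 14}{2} = \left(- \frac{1}{2}\right) 30 = -15$)
$c \left(\left(234 + h\right) + F\right) = - 15 \left(\left(234 + 1\right) - 497\right) = - 15 \left(235 - 497\right) = \left(-15\right) \left(-262\right) = 3930$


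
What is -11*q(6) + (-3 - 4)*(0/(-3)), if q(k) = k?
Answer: -66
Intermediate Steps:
-11*q(6) + (-3 - 4)*(0/(-3)) = -11*6 + (-3 - 4)*(0/(-3)) = -66 - 0*(-1)/3 = -66 - 7*0 = -66 + 0 = -66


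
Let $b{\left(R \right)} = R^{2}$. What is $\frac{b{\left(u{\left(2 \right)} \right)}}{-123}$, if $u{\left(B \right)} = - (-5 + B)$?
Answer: $- \frac{3}{41} \approx -0.073171$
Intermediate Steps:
$u{\left(B \right)} = 5 - B$
$\frac{b{\left(u{\left(2 \right)} \right)}}{-123} = \frac{\left(5 - 2\right)^{2}}{-123} = \left(5 - 2\right)^{2} \left(- \frac{1}{123}\right) = 3^{2} \left(- \frac{1}{123}\right) = 9 \left(- \frac{1}{123}\right) = - \frac{3}{41}$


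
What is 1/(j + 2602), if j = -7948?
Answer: -1/5346 ≈ -0.00018706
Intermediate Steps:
1/(j + 2602) = 1/(-7948 + 2602) = 1/(-5346) = -1/5346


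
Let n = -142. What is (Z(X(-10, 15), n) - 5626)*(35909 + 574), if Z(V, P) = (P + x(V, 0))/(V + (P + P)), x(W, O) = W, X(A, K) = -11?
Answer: -60544158711/295 ≈ -2.0523e+8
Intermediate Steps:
Z(V, P) = (P + V)/(V + 2*P) (Z(V, P) = (P + V)/(V + (P + P)) = (P + V)/(V + 2*P))
(Z(X(-10, 15), n) - 5626)*(35909 + 574) = ((-142 - 11)/(-11 + 2*(-142)) - 5626)*(35909 + 574) = (-153/(-11 - 284) - 5626)*36483 = (-153/(-295) - 5626)*36483 = (-1/295*(-153) - 5626)*36483 = (153/295 - 5626)*36483 = -1659517/295*36483 = -60544158711/295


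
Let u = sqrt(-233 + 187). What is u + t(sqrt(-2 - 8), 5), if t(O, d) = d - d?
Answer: I*sqrt(46) ≈ 6.7823*I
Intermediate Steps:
u = I*sqrt(46) (u = sqrt(-46) = I*sqrt(46) ≈ 6.7823*I)
t(O, d) = 0
u + t(sqrt(-2 - 8), 5) = I*sqrt(46) + 0 = I*sqrt(46)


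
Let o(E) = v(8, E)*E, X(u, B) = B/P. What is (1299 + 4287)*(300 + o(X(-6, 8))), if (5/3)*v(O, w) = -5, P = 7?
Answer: 1656648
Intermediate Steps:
v(O, w) = -3 (v(O, w) = (3/5)*(-5) = -3)
X(u, B) = B/7
o(E) = -3*E
(1299 + 4287)*(300 + o(X(-6, 8))) = (1299 + 4287)*(300 - 3*8/7) = 5586*(300 - 3*8/7) = 5586*(300 - 24/7) = 5586*(2076/7) = 1656648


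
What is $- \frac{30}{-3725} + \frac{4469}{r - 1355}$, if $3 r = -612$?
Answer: $- \frac{3320051}{1161455} \approx -2.8585$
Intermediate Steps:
$r = -204$ ($r = \frac{1}{3} \left(-612\right) = -204$)
$- \frac{30}{-3725} + \frac{4469}{r - 1355} = - \frac{30}{-3725} + \frac{4469}{-204 - 1355} = \left(-30\right) \left(- \frac{1}{3725}\right) + \frac{4469}{-1559} = \frac{6}{745} + 4469 \left(- \frac{1}{1559}\right) = \frac{6}{745} - \frac{4469}{1559} = - \frac{3320051}{1161455}$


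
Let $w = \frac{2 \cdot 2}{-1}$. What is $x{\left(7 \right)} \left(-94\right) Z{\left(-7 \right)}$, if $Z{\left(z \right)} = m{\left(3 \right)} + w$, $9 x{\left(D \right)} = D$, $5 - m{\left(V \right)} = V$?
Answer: $\frac{1316}{9} \approx 146.22$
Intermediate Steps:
$m{\left(V \right)} = 5 - V$
$x{\left(D \right)} = \frac{D}{9}$
$w = -4$ ($w = 4 \left(-1\right) = -4$)
$Z{\left(z \right)} = -2$ ($Z{\left(z \right)} = \left(5 - 3\right) - 4 = 2 - 4 = -2$)
$x{\left(7 \right)} \left(-94\right) Z{\left(-7 \right)} = \frac{1}{9} \cdot 7 \left(-94\right) \left(-2\right) = \frac{7}{9} \left(-94\right) \left(-2\right) = \left(- \frac{658}{9}\right) \left(-2\right) = \frac{1316}{9}$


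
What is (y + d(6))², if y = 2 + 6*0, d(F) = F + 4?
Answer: 144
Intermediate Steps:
d(F) = 4 + F
y = 2 (y = 2 + 0 = 2)
(y + d(6))² = (2 + (4 + 6))² = (2 + 10)² = 12² = 144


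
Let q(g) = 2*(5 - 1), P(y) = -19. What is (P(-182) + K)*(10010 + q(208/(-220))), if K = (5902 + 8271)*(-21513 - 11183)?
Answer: -4642345477686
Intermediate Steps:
K = -463400408 (K = 14173*(-32696) = -463400408)
q(g) = 8 (q(g) = 2*4 = 8)
(P(-182) + K)*(10010 + q(208/(-220))) = (-19 - 463400408)*(10010 + 8) = -463400427*10018 = -4642345477686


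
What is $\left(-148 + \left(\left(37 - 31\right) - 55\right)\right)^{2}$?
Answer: $38809$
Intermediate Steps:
$\left(-148 + \left(\left(37 - 31\right) - 55\right)\right)^{2} = \left(-148 + \left(6 - 55\right)\right)^{2} = \left(-148 - 49\right)^{2} = \left(-197\right)^{2} = 38809$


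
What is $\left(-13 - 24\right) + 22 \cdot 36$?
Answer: $755$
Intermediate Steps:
$\left(-13 - 24\right) + 22 \cdot 36 = -37 + 792 = 755$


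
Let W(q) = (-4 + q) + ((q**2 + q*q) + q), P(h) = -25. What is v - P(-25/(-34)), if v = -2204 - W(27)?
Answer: -3687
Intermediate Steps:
W(q) = -4 + 2*q + 2*q**2 (W(q) = (-4 + q) + ((q**2 + q**2) + q) = (-4 + q) + (2*q**2 + q) = (-4 + q) + (q + 2*q**2) = -4 + 2*q + 2*q**2)
v = -3712 (v = -2204 - (-4 + 2*27 + 2*27**2) = -2204 - (-4 + 54 + 2*729) = -2204 - (-4 + 54 + 1458) = -2204 - 1*1508 = -2204 - 1508 = -3712)
v - P(-25/(-34)) = -3712 - 1*(-25) = -3712 + 25 = -3687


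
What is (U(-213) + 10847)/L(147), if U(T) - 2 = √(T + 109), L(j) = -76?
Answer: -571/4 - I*√26/38 ≈ -142.75 - 0.13418*I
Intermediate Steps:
U(T) = 2 + √(109 + T) (U(T) = 2 + √(T + 109) = 2 + √(109 + T))
(U(-213) + 10847)/L(147) = ((2 + √(109 - 213)) + 10847)/(-76) = ((2 + √(-104)) + 10847)*(-1/76) = ((2 + 2*I*√26) + 10847)*(-1/76) = (10849 + 2*I*√26)*(-1/76) = -571/4 - I*√26/38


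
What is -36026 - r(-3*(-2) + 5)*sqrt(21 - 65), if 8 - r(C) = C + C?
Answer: -36026 + 28*I*sqrt(11) ≈ -36026.0 + 92.865*I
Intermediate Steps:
r(C) = 8 - 2*C (r(C) = 8 - (C + C) = 8 - 2*C)
-36026 - r(-3*(-2) + 5)*sqrt(21 - 65) = -36026 - (8 - 2*(-3*(-2) + 5))*sqrt(21 - 65) = -36026 - (8 - 2*(6 + 5))*sqrt(-44) = -36026 - (8 - 2*11)*2*I*sqrt(11) = -36026 - (8 - 22)*2*I*sqrt(11) = -36026 - (-14)*2*I*sqrt(11) = -36026 - (-28)*I*sqrt(11) = -36026 + 28*I*sqrt(11)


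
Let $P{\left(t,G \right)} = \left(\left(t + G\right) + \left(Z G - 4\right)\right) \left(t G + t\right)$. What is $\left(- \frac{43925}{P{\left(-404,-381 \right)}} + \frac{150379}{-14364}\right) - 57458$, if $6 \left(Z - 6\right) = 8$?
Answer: $- \frac{62889710675213}{1094334192} \approx -57469.0$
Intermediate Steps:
$Z = \frac{22}{3}$ ($Z = 6 + \frac{1}{6} \cdot 8 = 6 + \frac{4}{3} = \frac{22}{3} \approx 7.3333$)
$P{\left(t,G \right)} = \left(t + G t\right) \left(-4 + t + \frac{25 G}{3}\right)$ ($P{\left(t,G \right)} = \left(\left(t + G\right) + \left(\frac{22 G}{3} - 4\right)\right) \left(t G + t\right) = \left(\left(G + t\right) + \left(-4 + \frac{22 G}{3}\right)\right) \left(G t + t\right) = \left(-4 + t + \frac{25 G}{3}\right) \left(t + G t\right) = \left(t + G t\right) \left(-4 + t + \frac{25 G}{3}\right)$)
$\left(- \frac{43925}{P{\left(-404,-381 \right)}} + \frac{150379}{-14364}\right) - 57458 = \left(- \frac{43925}{\frac{1}{3} \left(-404\right) \left(-12 + 3 \left(-404\right) + 13 \left(-381\right) + 25 \left(-381\right)^{2} + 3 \left(-381\right) \left(-404\right)\right)} + \frac{150379}{-14364}\right) - 57458 = \left(- \frac{43925}{\frac{1}{3} \left(-404\right) \left(-12 - 1212 - 4953 + 25 \cdot 145161 + 461772\right)} + 150379 \left(- \frac{1}{14364}\right)\right) - 57458 = \left(- \frac{43925}{\frac{1}{3} \left(-404\right) \left(-12 - 1212 - 4953 + 3629025 + 461772\right)} - \frac{150379}{14364}\right) - 57458 = \left(- \frac{43925}{\frac{1}{3} \left(-404\right) 4084620} - \frac{150379}{14364}\right) - 57458 = \left(- \frac{43925}{-550062160} - \frac{150379}{14364}\right) - 57458 = \left(\left(-43925\right) \left(- \frac{1}{550062160}\right) - \frac{150379}{14364}\right) - 57458 = \left(\frac{8785}{110012432} - \frac{150379}{14364}\right) - 57458 = - \frac{11456671277}{1094334192} - 57458 = - \frac{62889710675213}{1094334192}$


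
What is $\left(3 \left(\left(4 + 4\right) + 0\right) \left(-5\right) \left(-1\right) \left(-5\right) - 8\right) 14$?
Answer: $-8512$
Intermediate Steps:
$\left(3 \left(\left(4 + 4\right) + 0\right) \left(-5\right) \left(-1\right) \left(-5\right) - 8\right) 14 = \left(3 \left(8 + 0\right) \left(-5\right) \left(-1\right) \left(-5\right) - 8\right) 14 = \left(3 \cdot 8 \left(-5\right) \left(-1\right) \left(-5\right) - 8\right) 14 = \left(24 \left(-5\right) \left(-1\right) \left(-5\right) - 8\right) 14 = \left(\left(-120\right) \left(-1\right) \left(-5\right) - 8\right) 14 = \left(120 \left(-5\right) - 8\right) 14 = \left(-600 - 8\right) 14 = \left(-608\right) 14 = -8512$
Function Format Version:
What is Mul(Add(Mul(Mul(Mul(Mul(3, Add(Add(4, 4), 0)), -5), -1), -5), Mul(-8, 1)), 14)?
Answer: -8512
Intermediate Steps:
Mul(Add(Mul(Mul(Mul(Mul(3, Add(Add(4, 4), 0)), -5), -1), -5), Mul(-8, 1)), 14) = Mul(Add(Mul(Mul(Mul(Mul(3, Add(8, 0)), -5), -1), -5), -8), 14) = Mul(Add(Mul(Mul(Mul(Mul(3, 8), -5), -1), -5), -8), 14) = Mul(Add(Mul(Mul(Mul(24, -5), -1), -5), -8), 14) = Mul(Add(Mul(Mul(-120, -1), -5), -8), 14) = Mul(Add(Mul(120, -5), -8), 14) = Mul(Add(-600, -8), 14) = Mul(-608, 14) = -8512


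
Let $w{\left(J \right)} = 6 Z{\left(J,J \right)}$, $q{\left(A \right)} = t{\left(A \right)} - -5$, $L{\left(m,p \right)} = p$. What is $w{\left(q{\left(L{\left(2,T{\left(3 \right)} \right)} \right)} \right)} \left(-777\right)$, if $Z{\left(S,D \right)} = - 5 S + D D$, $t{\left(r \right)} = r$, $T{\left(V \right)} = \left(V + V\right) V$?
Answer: $-1930068$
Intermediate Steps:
$T{\left(V \right)} = 2 V^{2}$ ($T{\left(V \right)} = 2 V V = 2 V^{2}$)
$Z{\left(S,D \right)} = D^{2} - 5 S$ ($Z{\left(S,D \right)} = - 5 S + D^{2} = D^{2} - 5 S$)
$q{\left(A \right)} = 5 + A$ ($q{\left(A \right)} = A - -5 = A + 5 = 5 + A$)
$w{\left(J \right)} = - 30 J + 6 J^{2}$ ($w{\left(J \right)} = 6 \left(J^{2} - 5 J\right) = - 30 J + 6 J^{2}$)
$w{\left(q{\left(L{\left(2,T{\left(3 \right)} \right)} \right)} \right)} \left(-777\right) = 6 \left(5 + 2 \cdot 3^{2}\right) \left(-5 + \left(5 + 2 \cdot 3^{2}\right)\right) \left(-777\right) = 6 \left(5 + 2 \cdot 9\right) \left(-5 + \left(5 + 2 \cdot 9\right)\right) \left(-777\right) = 6 \left(5 + 18\right) \left(-5 + \left(5 + 18\right)\right) \left(-777\right) = 6 \cdot 23 \left(-5 + 23\right) \left(-777\right) = 6 \cdot 23 \cdot 18 \left(-777\right) = 2484 \left(-777\right) = -1930068$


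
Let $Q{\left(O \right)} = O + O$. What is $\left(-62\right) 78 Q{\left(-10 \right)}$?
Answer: $96720$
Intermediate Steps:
$Q{\left(O \right)} = 2 O$
$\left(-62\right) 78 Q{\left(-10 \right)} = \left(-62\right) 78 \cdot 2 \left(-10\right) = \left(-4836\right) \left(-20\right) = 96720$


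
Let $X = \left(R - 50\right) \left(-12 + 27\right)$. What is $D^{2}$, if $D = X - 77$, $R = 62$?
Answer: $10609$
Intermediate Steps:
$X = 180$ ($X = \left(62 - 50\right) \left(-12 + 27\right) = 12 \cdot 15 = 180$)
$D = 103$ ($D = 180 - 77 = 103$)
$D^{2} = 103^{2} = 10609$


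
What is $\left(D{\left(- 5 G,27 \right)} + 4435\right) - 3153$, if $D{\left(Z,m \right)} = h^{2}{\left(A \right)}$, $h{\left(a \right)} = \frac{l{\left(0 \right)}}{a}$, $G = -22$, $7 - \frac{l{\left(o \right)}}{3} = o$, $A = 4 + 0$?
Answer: $\frac{20953}{16} \approx 1309.6$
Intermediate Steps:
$A = 4$
$l{\left(o \right)} = 21 - 3 o$
$h{\left(a \right)} = \frac{21}{a}$ ($h{\left(a \right)} = \frac{21 - 0}{a} = \frac{21 + 0}{a} = \frac{21}{a}$)
$D{\left(Z,m \right)} = \frac{441}{16}$ ($D{\left(Z,m \right)} = \left(\frac{21}{4}\right)^{2} = \frac{441}{16}$)
$\left(D{\left(- 5 G,27 \right)} + 4435\right) - 3153 = \left(\frac{441}{16} + 4435\right) - 3153 = \frac{71401}{16} + \left(-4857 + 1704\right) = \frac{71401}{16} - 3153 = \frac{20953}{16}$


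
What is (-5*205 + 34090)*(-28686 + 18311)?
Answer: -343049375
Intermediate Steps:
(-5*205 + 34090)*(-28686 + 18311) = (-1025 + 34090)*(-10375) = 33065*(-10375) = -343049375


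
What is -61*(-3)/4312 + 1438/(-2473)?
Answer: -5748097/10663576 ≈ -0.53904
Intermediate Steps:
-61*(-3)/4312 + 1438/(-2473) = 183*(1/4312) + 1438*(-1/2473) = 183/4312 - 1438/2473 = -5748097/10663576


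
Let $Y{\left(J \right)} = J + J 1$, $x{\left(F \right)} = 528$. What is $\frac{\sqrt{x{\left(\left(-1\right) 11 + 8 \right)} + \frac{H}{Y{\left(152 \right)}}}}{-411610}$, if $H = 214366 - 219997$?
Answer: $- \frac{3 \sqrt{326971}}{31282360} \approx -5.4837 \cdot 10^{-5}$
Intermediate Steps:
$Y{\left(J \right)} = 2 J$ ($Y{\left(J \right)} = J + J = 2 J$)
$H = -5631$
$\frac{\sqrt{x{\left(\left(-1\right) 11 + 8 \right)} + \frac{H}{Y{\left(152 \right)}}}}{-411610} = \frac{\sqrt{528 - \frac{5631}{2 \cdot 152}}}{-411610} = \sqrt{528 - \frac{5631}{304}} \left(- \frac{1}{411610}\right) = \sqrt{\frac{154881}{304}} \left(- \frac{1}{411610}\right) = \frac{3 \sqrt{326971}}{76} \left(- \frac{1}{411610}\right) = - \frac{3 \sqrt{326971}}{31282360}$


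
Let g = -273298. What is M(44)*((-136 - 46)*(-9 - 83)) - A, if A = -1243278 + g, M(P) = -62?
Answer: 478448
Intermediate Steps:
A = -1516576 (A = -1243278 - 273298 = -1516576)
M(44)*((-136 - 46)*(-9 - 83)) - A = -62*(-136 - 46)*(-9 - 83) - 1*(-1516576) = -(-11284)*(-92) + 1516576 = -62*16744 + 1516576 = -1038128 + 1516576 = 478448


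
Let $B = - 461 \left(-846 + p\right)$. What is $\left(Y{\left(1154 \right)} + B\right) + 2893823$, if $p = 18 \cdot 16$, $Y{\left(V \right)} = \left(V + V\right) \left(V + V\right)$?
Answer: $8477925$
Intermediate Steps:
$Y{\left(V \right)} = 4 V^{2}$ ($Y{\left(V \right)} = 2 V 2 V = 4 V^{2}$)
$p = 288$
$B = 257238$ ($B = - 461 \left(-846 + 288\right) = \left(-461\right) \left(-558\right) = 257238$)
$\left(Y{\left(1154 \right)} + B\right) + 2893823 = \left(4 \cdot 1154^{2} + 257238\right) + 2893823 = \left(4 \cdot 1331716 + 257238\right) + 2893823 = \left(5326864 + 257238\right) + 2893823 = 5584102 + 2893823 = 8477925$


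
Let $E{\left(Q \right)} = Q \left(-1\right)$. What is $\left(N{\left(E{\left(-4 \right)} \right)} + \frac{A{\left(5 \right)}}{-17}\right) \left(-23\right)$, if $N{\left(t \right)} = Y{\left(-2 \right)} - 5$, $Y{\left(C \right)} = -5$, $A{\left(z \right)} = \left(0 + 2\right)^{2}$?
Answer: $\frac{4002}{17} \approx 235.41$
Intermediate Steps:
$A{\left(z \right)} = 4$ ($A{\left(z \right)} = 2^{2} = 4$)
$E{\left(Q \right)} = - Q$
$N{\left(t \right)} = -10$ ($N{\left(t \right)} = -5 - 5 = -10$)
$\left(N{\left(E{\left(-4 \right)} \right)} + \frac{A{\left(5 \right)}}{-17}\right) \left(-23\right) = \left(-10 + \frac{4}{-17}\right) \left(-23\right) = \left(-10 + 4 \left(- \frac{1}{17}\right)\right) \left(-23\right) = \left(-10 - \frac{4}{17}\right) \left(-23\right) = \left(- \frac{174}{17}\right) \left(-23\right) = \frac{4002}{17}$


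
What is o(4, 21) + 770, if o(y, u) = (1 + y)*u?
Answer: 875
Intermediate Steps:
o(y, u) = u*(1 + y)
o(4, 21) + 770 = 21*(1 + 4) + 770 = 21*5 + 770 = 105 + 770 = 875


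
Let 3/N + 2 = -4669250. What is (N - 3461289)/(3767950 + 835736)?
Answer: -5387210195277/7165256687624 ≈ -0.75185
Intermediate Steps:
N = -3/4669252 (N = 3/(-2 - 4669250) = 3/(-4669252) = 3*(-1/4669252) = -3/4669252 ≈ -6.4250e-7)
(N - 3461289)/(3767950 + 835736) = (-3/4669252 - 3461289)/(3767950 + 835736) = -16161630585831/4669252/4603686 = -16161630585831/4669252*1/4603686 = -5387210195277/7165256687624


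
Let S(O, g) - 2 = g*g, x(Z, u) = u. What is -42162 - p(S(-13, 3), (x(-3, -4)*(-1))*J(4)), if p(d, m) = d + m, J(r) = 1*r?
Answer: -42189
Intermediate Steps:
J(r) = r
S(O, g) = 2 + g² (S(O, g) = 2 + g*g = 2 + g²)
-42162 - p(S(-13, 3), (x(-3, -4)*(-1))*J(4)) = -42162 - ((2 + 3²) - 4*(-1)*4) = -42162 - ((2 + 9) + 4*4) = -42162 - (11 + 16) = -42162 - 1*27 = -42162 - 27 = -42189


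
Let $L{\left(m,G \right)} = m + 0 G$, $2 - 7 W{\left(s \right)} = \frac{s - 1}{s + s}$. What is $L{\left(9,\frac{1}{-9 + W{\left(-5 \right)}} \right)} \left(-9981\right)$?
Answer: $-89829$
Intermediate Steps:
$W{\left(s \right)} = \frac{2}{7} - \frac{-1 + s}{14 s}$ ($W{\left(s \right)} = \frac{2}{7} - \frac{\left(s - 1\right) \frac{1}{s + s}}{7} = \frac{2}{7} - \frac{\left(-1 + s\right) \frac{1}{2 s}}{7} = \frac{2}{7} - \frac{\frac{1}{2} \frac{1}{s} \left(-1 + s\right)}{7} = \frac{2}{7} - \frac{-1 + s}{14 s}$)
$L{\left(m,G \right)} = m$ ($L{\left(m,G \right)} = m + 0 = m$)
$L{\left(9,\frac{1}{-9 + W{\left(-5 \right)}} \right)} \left(-9981\right) = 9 \left(-9981\right) = -89829$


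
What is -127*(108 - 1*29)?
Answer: -10033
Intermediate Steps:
-127*(108 - 1*29) = -127*(108 - 29) = -127*79 = -10033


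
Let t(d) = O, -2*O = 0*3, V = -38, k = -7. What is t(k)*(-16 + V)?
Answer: 0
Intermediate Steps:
O = 0 (O = -0*3 = -1/2*0 = 0)
t(d) = 0
t(k)*(-16 + V) = 0*(-16 - 38) = 0*(-54) = 0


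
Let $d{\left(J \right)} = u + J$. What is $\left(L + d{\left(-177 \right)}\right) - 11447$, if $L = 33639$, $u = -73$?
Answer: $21942$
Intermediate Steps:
$d{\left(J \right)} = -73 + J$
$\left(L + d{\left(-177 \right)}\right) - 11447 = \left(33639 - 250\right) - 11447 = 33389 - 11447 = 21942$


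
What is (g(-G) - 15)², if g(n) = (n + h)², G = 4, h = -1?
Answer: 100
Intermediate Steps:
g(n) = (-1 + n)² (g(n) = (n - 1)² = (-1 + n)²)
(g(-G) - 15)² = ((-1 - 1*4)² - 15)² = ((-1 - 4)² - 15)² = ((-5)² - 15)² = (25 - 15)² = 10² = 100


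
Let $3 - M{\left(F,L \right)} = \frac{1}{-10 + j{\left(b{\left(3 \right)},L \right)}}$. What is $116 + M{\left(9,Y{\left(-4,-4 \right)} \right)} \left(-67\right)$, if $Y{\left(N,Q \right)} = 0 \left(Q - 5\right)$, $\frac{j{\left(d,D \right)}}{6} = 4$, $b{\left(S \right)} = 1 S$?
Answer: $- \frac{1123}{14} \approx -80.214$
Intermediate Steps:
$b{\left(S \right)} = S$
$j{\left(d,D \right)} = 24$ ($j{\left(d,D \right)} = 6 \cdot 4 = 24$)
$Y{\left(N,Q \right)} = 0$ ($Y{\left(N,Q \right)} = 0 \left(Q - 5\right) = 0 \left(-5 + Q\right) = 0$)
$M{\left(F,L \right)} = \frac{41}{14}$ ($M{\left(F,L \right)} = 3 - \frac{1}{-10 + 24} = 3 - \frac{1}{14} = \frac{41}{14}$)
$116 + M{\left(9,Y{\left(-4,-4 \right)} \right)} \left(-67\right) = 116 + \frac{41}{14} \left(-67\right) = 116 - \frac{2747}{14} = - \frac{1123}{14}$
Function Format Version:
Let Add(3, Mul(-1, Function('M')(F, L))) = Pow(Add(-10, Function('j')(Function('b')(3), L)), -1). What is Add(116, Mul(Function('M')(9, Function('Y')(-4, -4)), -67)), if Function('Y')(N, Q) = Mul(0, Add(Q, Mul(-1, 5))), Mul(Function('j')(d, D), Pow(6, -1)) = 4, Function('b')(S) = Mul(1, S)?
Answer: Rational(-1123, 14) ≈ -80.214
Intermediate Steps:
Function('b')(S) = S
Function('j')(d, D) = 24 (Function('j')(d, D) = Mul(6, 4) = 24)
Function('Y')(N, Q) = 0 (Function('Y')(N, Q) = Mul(0, Add(Q, -5)) = Mul(0, Add(-5, Q)) = 0)
Function('M')(F, L) = Rational(41, 14) (Function('M')(F, L) = Add(3, Mul(-1, Pow(Add(-10, 24), -1))) = Add(3, Mul(-1, Pow(14, -1))) = Add(3, Mul(-1, Rational(1, 14))) = Add(3, Rational(-1, 14)) = Rational(41, 14))
Add(116, Mul(Function('M')(9, Function('Y')(-4, -4)), -67)) = Add(116, Mul(Rational(41, 14), -67)) = Add(116, Rational(-2747, 14)) = Rational(-1123, 14)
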